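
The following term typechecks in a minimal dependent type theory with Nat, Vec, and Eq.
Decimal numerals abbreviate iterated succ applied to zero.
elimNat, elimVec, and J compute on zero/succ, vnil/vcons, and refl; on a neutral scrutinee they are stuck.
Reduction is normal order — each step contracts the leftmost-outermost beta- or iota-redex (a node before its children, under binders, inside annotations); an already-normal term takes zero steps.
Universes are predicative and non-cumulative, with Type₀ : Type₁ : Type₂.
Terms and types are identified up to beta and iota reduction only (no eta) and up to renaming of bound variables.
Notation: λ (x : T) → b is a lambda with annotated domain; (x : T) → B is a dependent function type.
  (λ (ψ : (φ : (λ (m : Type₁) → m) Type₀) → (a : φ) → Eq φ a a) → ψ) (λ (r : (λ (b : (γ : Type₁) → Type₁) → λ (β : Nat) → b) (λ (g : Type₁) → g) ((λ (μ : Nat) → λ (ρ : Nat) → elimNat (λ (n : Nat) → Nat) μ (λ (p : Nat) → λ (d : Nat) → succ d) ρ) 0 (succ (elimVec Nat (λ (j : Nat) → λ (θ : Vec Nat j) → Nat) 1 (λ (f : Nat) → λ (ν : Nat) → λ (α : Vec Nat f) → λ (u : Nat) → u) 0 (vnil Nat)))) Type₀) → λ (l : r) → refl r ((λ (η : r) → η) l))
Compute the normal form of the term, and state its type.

normal form:
  λ (ψ : Type₀) → λ (φ : ψ) → refl ψ φ
inferred type:
  (ψ : Type₀) → (φ : ψ) → Eq ψ φ φ
observation: 5 normal-order steps separate the term from its normal form.


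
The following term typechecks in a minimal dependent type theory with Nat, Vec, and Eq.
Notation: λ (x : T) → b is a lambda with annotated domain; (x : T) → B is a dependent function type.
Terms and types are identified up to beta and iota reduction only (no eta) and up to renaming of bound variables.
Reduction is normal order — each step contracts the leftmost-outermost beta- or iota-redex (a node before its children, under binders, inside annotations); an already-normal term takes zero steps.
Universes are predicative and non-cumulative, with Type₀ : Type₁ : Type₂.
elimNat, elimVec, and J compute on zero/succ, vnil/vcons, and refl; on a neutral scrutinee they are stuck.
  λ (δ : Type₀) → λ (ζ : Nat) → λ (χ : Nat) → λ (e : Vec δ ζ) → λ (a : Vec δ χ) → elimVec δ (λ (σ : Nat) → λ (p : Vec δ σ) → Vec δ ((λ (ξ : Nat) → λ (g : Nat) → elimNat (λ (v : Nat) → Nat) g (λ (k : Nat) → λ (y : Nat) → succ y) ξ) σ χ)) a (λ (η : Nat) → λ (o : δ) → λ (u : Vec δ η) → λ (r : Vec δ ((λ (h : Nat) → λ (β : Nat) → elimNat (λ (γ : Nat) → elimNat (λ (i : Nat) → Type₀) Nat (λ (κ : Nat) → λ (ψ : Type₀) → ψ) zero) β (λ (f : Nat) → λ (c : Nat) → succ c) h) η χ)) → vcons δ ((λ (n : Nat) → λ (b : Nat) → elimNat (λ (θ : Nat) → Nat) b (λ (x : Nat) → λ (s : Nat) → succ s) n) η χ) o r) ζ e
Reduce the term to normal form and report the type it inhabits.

normal form:
  λ (δ : Type₀) → λ (ζ : Nat) → λ (χ : Nat) → λ (e : Vec δ ζ) → λ (a : Vec δ χ) → elimVec δ (λ (σ : Nat) → λ (p : Vec δ σ) → Vec δ (elimNat (λ (ξ : Nat) → Nat) χ (λ (g : Nat) → λ (v : Nat) → succ v) σ)) a (λ (k : Nat) → λ (y : δ) → λ (η : Vec δ k) → λ (o : Vec δ (elimNat (λ (u : Nat) → Nat) χ (λ (r : Nat) → λ (h : Nat) → succ h) k)) → vcons δ (elimNat (λ (β : Nat) → Nat) χ (λ (γ : Nat) → λ (i : Nat) → succ i) k) y o) ζ e
inferred type:
  (δ : Type₀) → (ζ : Nat) → (χ : Nat) → (e : Vec δ ζ) → (a : Vec δ χ) → Vec δ (elimNat (λ (σ : Nat) → Nat) χ (λ (p : Nat) → λ (ξ : Nat) → succ ξ) ζ)
observation: reduction starts at a beta-redex, and 7 normal-order steps reach the normal form.


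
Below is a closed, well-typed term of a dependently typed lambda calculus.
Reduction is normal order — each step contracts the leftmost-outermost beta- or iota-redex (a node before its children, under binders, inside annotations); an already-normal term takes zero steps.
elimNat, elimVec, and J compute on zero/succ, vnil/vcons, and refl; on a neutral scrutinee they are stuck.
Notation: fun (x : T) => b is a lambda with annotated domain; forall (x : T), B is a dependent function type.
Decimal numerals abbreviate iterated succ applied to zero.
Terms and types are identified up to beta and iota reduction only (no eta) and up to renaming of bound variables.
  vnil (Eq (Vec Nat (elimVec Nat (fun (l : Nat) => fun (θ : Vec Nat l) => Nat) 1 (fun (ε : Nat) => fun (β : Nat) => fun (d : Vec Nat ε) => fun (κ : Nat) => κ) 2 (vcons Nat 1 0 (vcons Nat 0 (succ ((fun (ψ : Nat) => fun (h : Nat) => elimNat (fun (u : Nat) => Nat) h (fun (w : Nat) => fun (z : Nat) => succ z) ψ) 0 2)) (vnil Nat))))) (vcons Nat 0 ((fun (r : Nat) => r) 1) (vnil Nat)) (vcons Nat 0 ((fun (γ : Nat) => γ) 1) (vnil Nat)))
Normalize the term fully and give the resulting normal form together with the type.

normal form:
  vnil (Eq (Vec Nat 1) (vcons Nat 0 1 (vnil Nat)) (vcons Nat 0 1 (vnil Nat)))
the term's type:
  Vec (Eq (Vec Nat 1) (vcons Nat 0 1 (vnil Nat)) (vcons Nat 0 1 (vnil Nat))) 0


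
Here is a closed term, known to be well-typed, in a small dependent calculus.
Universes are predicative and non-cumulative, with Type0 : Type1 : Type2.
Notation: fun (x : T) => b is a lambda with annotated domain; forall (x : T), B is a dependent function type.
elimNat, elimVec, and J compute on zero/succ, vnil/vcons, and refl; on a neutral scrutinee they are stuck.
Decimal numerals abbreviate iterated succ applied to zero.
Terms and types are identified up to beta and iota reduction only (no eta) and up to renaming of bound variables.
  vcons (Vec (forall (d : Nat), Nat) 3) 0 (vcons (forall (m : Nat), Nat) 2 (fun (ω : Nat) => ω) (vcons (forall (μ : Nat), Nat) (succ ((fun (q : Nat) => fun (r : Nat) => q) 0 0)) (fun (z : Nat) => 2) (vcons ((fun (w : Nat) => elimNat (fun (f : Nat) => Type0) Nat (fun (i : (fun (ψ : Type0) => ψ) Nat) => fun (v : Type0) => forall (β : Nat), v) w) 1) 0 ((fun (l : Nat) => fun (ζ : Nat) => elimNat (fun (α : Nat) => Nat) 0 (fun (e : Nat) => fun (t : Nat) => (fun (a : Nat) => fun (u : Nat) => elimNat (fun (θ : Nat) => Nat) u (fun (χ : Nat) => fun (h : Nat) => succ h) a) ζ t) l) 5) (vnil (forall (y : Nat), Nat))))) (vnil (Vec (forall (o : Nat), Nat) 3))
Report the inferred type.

the term's type:
  Vec (Vec (forall (d : Nat), Nat) 3) 1


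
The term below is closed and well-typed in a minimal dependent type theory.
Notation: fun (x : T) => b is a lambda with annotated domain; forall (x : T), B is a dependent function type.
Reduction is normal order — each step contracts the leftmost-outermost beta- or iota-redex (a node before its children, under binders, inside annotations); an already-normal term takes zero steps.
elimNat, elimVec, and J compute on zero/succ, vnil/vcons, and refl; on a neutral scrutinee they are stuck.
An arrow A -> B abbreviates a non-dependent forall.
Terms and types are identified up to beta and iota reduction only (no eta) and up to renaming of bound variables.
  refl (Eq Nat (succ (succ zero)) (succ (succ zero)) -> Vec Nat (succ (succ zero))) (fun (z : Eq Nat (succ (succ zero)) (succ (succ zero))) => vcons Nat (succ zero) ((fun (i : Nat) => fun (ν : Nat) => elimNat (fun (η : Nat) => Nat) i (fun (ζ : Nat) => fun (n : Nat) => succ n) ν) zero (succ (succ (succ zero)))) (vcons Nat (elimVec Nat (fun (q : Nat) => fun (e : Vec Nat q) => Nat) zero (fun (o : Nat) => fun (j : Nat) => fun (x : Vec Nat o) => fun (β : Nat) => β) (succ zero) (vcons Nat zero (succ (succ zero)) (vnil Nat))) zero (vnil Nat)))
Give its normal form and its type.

resulting normal form:
  refl (Eq Nat (succ (succ zero)) (succ (succ zero)) -> Vec Nat (succ (succ zero))) (fun (z : Eq Nat (succ (succ zero)) (succ (succ zero))) => vcons Nat (succ zero) (succ (succ (succ zero))) (vcons Nat zero zero (vnil Nat)))
inferred type:
  Eq (Eq Nat (succ (succ zero)) (succ (succ zero)) -> Vec Nat (succ (succ zero))) (fun (z : Eq Nat (succ (succ zero)) (succ (succ zero))) => vcons Nat (succ zero) (succ (succ (succ zero))) (vcons Nat zero zero (vnil Nat))) (fun (i : Eq Nat (succ (succ zero)) (succ (succ zero))) => vcons Nat (succ zero) (succ (succ (succ zero))) (vcons Nat zero zero (vnil Nat)))


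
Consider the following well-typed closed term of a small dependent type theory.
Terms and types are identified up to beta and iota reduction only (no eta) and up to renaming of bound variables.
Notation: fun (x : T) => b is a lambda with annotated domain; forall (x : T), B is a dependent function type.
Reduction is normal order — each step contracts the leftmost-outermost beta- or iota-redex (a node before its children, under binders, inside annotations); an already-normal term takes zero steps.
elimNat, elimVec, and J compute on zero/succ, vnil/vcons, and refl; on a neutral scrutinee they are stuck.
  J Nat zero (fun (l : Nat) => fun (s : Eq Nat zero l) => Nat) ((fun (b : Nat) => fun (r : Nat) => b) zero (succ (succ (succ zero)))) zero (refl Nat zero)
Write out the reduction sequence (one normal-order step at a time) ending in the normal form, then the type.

normal-order reduction:
  J Nat zero (fun (l : Nat) => fun (s : Eq Nat zero l) => Nat) ((fun (b : Nat) => fun (r : Nat) => b) zero (succ (succ (succ zero)))) zero (refl Nat zero)
  ~> (fun (l : Nat) => fun (s : Nat) => l) zero (succ (succ (succ zero)))
  ~> (fun (l : Nat) => zero) (succ (succ (succ zero)))
  ~> zero
type:
  Nat


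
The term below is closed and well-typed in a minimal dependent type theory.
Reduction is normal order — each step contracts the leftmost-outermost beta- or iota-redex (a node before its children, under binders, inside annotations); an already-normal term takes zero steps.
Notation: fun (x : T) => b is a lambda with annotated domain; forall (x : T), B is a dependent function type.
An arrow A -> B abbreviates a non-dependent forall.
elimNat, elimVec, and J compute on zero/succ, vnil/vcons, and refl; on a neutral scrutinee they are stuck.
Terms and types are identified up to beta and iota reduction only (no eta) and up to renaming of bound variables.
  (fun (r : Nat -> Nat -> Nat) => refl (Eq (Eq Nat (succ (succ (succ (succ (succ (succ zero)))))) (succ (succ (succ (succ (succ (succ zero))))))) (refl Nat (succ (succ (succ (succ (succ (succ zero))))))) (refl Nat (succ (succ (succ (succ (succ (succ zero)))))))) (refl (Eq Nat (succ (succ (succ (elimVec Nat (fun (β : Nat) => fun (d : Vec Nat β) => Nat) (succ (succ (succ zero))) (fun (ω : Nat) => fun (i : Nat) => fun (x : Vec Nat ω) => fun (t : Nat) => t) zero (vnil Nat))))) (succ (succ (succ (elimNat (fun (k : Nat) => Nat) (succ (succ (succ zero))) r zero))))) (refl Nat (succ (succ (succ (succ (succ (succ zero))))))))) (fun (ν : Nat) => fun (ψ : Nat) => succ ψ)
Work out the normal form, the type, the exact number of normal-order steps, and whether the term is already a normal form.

reduced normal form:
  refl (Eq (Eq Nat (succ (succ (succ (succ (succ (succ zero)))))) (succ (succ (succ (succ (succ (succ zero))))))) (refl Nat (succ (succ (succ (succ (succ (succ zero))))))) (refl Nat (succ (succ (succ (succ (succ (succ zero)))))))) (refl (Eq Nat (succ (succ (succ (succ (succ (succ zero)))))) (succ (succ (succ (succ (succ (succ zero))))))) (refl Nat (succ (succ (succ (succ (succ (succ zero))))))))
type:
  Eq (Eq (Eq Nat (succ (succ (succ (succ (succ (succ zero)))))) (succ (succ (succ (succ (succ (succ zero))))))) (refl Nat (succ (succ (succ (succ (succ (succ zero))))))) (refl Nat (succ (succ (succ (succ (succ (succ zero)))))))) (refl (Eq Nat (succ (succ (succ (succ (succ (succ zero)))))) (succ (succ (succ (succ (succ (succ zero))))))) (refl Nat (succ (succ (succ (succ (succ (succ zero)))))))) (refl (Eq Nat (succ (succ (succ (succ (succ (succ zero)))))) (succ (succ (succ (succ (succ (succ zero))))))) (refl Nat (succ (succ (succ (succ (succ (succ zero))))))))
normal-order step count: 3
already normal: no
first redex: a beta-redex


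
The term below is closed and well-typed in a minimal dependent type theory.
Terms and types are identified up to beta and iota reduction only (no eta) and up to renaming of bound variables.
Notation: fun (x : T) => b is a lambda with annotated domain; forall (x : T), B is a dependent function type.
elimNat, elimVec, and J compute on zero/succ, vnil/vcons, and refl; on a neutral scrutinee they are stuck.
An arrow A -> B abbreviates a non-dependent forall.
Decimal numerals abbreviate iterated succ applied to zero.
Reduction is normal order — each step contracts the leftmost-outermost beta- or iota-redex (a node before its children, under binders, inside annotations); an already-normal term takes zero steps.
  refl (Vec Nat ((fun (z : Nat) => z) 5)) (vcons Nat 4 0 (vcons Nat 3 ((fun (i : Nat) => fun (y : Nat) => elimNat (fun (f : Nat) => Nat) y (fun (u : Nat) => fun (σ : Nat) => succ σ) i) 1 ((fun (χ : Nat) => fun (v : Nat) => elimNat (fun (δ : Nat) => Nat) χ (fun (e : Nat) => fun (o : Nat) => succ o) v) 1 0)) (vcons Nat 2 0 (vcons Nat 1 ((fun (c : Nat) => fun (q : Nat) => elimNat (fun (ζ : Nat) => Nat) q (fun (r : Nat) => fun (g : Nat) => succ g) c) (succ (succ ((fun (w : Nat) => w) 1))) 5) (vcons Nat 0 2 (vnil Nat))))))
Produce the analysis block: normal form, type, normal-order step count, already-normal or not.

normal form:
  refl (Vec Nat 5) (vcons Nat 4 0 (vcons Nat 3 2 (vcons Nat 2 0 (vcons Nat 1 8 (vcons Nat 0 2 (vnil Nat))))))
inferred type:
  Eq (Vec Nat 5) (vcons Nat 4 0 (vcons Nat 3 2 (vcons Nat 2 0 (vcons Nat 1 8 (vcons Nat 0 2 (vnil Nat)))))) (vcons Nat 4 0 (vcons Nat 3 2 (vcons Nat 2 0 (vcons Nat 1 8 (vcons Nat 0 2 (vnil Nat))))))
normal-order step count: 23
already normal: no
first redex: a beta-redex


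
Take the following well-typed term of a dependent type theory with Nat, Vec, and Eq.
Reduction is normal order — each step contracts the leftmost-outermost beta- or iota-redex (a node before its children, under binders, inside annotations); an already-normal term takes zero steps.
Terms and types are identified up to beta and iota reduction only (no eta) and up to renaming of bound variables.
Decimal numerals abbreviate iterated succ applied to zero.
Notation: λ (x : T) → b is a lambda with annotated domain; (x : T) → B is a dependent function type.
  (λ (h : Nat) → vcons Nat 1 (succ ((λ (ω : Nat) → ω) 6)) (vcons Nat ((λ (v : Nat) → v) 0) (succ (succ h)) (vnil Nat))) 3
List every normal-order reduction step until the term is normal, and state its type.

reduction (normal order):
  (λ (h : Nat) → vcons Nat 1 (succ ((λ (ω : Nat) → ω) 6)) (vcons Nat ((λ (v : Nat) → v) 0) (succ (succ h)) (vnil Nat))) 3
  ~> vcons Nat 1 (succ ((λ (h : Nat) → h) 6)) (vcons Nat ((λ (ω : Nat) → ω) 0) 5 (vnil Nat))
  ~> vcons Nat 1 7 (vcons Nat ((λ (h : Nat) → h) 0) 5 (vnil Nat))
  ~> vcons Nat 1 7 (vcons Nat 0 5 (vnil Nat))
inferred type:
  Vec Nat 2


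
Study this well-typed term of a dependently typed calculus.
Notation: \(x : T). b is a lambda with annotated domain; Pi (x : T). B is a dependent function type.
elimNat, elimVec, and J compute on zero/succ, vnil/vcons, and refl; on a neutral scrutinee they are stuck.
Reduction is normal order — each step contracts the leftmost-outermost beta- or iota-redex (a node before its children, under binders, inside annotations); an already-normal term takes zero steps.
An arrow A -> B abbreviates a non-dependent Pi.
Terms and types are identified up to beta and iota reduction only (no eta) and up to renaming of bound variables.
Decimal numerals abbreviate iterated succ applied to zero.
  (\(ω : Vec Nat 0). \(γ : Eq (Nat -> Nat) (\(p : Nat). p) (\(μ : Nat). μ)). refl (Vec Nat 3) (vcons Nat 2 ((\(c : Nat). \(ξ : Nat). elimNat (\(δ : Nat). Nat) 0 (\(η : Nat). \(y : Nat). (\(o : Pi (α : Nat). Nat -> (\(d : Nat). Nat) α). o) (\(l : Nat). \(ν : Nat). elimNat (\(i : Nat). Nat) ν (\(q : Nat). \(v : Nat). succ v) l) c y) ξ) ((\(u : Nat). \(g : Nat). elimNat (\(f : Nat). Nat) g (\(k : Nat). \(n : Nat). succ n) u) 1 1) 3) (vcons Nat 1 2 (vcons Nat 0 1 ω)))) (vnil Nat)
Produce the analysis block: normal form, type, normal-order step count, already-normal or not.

resulting normal form:
  \(ω : Eq (Nat -> Nat) (\(γ : Nat). γ) (\(p : Nat). p)). refl (Vec Nat 3) (vcons Nat 2 6 (vcons Nat 1 2 (vcons Nat 0 1 (vnil Nat))))
inferred type:
  Eq (Nat -> Nat) (\(ω : Nat). ω) (\(γ : Nat). γ) -> Eq (Vec Nat 3) (vcons Nat 2 6 (vcons Nat 1 2 (vcons Nat 0 1 (vnil Nat)))) (vcons Nat 2 6 (vcons Nat 1 2 (vcons Nat 0 1 (vnil Nat))))
reduction steps (normal order): 61
already normal: no
first redex: a beta-redex


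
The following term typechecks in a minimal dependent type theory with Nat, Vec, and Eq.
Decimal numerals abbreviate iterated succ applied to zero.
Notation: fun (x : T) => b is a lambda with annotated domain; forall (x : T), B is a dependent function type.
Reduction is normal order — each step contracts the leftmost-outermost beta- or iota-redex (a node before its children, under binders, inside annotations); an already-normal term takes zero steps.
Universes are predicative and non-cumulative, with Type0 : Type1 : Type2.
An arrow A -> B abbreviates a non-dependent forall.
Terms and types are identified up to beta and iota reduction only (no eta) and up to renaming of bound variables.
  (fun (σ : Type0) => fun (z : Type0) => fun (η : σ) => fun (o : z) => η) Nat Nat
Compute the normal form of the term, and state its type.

normal form:
  fun (σ : Nat) => fun (z : Nat) => σ
type:
  Nat -> Nat -> Nat


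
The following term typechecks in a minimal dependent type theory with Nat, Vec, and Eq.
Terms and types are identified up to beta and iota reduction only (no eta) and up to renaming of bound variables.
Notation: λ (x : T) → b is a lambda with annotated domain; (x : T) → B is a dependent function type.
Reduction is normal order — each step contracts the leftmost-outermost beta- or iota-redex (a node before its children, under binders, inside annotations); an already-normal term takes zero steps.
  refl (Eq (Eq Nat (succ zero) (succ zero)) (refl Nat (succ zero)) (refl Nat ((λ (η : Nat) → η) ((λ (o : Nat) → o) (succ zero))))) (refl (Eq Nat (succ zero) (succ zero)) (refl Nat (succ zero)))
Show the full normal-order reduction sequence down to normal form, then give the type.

normal-order reduction sequence:
  refl (Eq (Eq Nat (succ zero) (succ zero)) (refl Nat (succ zero)) (refl Nat ((λ (η : Nat) → η) ((λ (o : Nat) → o) (succ zero))))) (refl (Eq Nat (succ zero) (succ zero)) (refl Nat (succ zero)))
  ~> refl (Eq (Eq Nat (succ zero) (succ zero)) (refl Nat (succ zero)) (refl Nat ((λ (η : Nat) → η) (succ zero)))) (refl (Eq Nat (succ zero) (succ zero)) (refl Nat (succ zero)))
  ~> refl (Eq (Eq Nat (succ zero) (succ zero)) (refl Nat (succ zero)) (refl Nat (succ zero))) (refl (Eq Nat (succ zero) (succ zero)) (refl Nat (succ zero)))
inferred type:
  Eq (Eq (Eq Nat (succ zero) (succ zero)) (refl Nat (succ zero)) (refl Nat (succ zero))) (refl (Eq Nat (succ zero) (succ zero)) (refl Nat (succ zero))) (refl (Eq Nat (succ zero) (succ zero)) (refl Nat (succ zero)))


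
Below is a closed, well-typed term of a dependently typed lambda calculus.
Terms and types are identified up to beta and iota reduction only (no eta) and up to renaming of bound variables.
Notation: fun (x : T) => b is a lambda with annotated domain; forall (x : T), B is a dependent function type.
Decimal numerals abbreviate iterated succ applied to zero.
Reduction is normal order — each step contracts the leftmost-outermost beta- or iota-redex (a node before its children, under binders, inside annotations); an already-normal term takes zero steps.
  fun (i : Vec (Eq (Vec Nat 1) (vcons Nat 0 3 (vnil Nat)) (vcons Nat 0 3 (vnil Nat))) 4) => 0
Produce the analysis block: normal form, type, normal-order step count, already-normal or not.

reduced normal form:
  fun (i : Vec (Eq (Vec Nat 1) (vcons Nat 0 3 (vnil Nat)) (vcons Nat 0 3 (vnil Nat))) 4) => 0
inferred type:
  forall (i : Vec (Eq (Vec Nat 1) (vcons Nat 0 3 (vnil Nat)) (vcons Nat 0 3 (vnil Nat))) 4), Nat
normal-order step count: 0
term was already normal: yes


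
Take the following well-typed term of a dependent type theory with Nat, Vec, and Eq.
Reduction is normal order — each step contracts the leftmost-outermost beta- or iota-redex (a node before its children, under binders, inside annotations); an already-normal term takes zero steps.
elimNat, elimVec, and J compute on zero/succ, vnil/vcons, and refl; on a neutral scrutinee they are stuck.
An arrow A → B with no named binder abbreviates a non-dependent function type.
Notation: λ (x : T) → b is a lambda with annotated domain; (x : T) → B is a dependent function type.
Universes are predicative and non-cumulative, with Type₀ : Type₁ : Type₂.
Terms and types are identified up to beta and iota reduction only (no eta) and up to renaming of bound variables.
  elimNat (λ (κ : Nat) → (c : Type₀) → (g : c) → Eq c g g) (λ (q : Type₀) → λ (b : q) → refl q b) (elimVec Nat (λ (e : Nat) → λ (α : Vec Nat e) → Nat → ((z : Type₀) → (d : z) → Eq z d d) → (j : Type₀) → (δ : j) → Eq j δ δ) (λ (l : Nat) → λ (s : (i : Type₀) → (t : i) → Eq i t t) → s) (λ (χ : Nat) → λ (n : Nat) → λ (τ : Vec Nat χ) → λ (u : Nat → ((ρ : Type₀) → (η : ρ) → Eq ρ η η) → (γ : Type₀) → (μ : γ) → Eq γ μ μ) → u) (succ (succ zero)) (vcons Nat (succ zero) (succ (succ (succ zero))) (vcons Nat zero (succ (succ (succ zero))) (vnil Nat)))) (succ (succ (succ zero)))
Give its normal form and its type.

resulting normal form:
  λ (κ : Type₀) → λ (c : κ) → refl κ c
type:
  (κ : Type₀) → (c : κ) → Eq κ c c
observation: the leftmost-outermost redex is an elimNat iota-redex, and normalization takes 43 steps.


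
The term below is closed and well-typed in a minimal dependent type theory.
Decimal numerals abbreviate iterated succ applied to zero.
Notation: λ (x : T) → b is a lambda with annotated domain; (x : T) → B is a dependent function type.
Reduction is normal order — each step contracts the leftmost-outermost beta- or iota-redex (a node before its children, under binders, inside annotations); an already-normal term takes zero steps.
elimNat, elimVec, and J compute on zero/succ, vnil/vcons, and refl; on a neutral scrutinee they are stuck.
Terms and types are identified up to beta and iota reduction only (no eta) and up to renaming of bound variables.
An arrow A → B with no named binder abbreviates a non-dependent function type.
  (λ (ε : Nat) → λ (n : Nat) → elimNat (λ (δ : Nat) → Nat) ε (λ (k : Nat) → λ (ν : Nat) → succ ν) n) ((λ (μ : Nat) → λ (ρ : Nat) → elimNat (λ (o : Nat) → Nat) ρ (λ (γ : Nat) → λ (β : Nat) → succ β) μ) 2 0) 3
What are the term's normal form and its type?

normal form:
  5
inferred type:
  Nat
observation: reduction starts at a beta-redex, and 21 normal-order steps reach the normal form.


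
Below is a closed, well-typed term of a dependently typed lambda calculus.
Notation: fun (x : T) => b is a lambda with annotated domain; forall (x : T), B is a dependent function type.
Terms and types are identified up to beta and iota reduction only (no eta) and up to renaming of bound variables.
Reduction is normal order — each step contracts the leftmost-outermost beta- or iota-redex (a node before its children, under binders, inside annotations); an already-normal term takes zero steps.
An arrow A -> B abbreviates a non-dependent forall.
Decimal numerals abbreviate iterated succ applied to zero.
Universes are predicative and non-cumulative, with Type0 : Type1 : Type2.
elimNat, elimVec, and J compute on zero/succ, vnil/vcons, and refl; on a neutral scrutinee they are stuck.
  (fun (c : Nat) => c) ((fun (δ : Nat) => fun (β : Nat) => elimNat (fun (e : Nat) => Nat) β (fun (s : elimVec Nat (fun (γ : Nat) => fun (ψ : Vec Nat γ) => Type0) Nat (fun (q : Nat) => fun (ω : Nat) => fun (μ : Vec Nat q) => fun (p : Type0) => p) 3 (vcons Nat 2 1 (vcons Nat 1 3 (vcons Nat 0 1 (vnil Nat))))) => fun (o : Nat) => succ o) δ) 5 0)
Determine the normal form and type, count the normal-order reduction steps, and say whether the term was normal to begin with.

reduced normal form:
  5
type:
  Nat
reduction steps (normal order): 19
term was already normal: no
first contracted redex: a beta-redex


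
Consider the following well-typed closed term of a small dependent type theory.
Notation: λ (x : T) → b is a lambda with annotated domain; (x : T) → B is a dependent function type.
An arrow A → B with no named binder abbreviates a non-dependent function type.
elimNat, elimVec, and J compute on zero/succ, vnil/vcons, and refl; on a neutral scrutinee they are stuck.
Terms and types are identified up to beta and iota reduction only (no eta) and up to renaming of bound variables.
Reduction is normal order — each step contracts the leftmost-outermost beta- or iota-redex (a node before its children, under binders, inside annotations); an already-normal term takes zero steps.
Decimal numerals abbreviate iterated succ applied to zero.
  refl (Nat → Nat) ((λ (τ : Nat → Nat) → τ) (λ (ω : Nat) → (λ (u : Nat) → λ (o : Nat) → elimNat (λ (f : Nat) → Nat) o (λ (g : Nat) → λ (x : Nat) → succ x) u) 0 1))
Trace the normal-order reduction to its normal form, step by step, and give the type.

reduction (normal order):
  refl (Nat → Nat) ((λ (τ : Nat → Nat) → τ) (λ (ω : Nat) → (λ (u : Nat) → λ (o : Nat) → elimNat (λ (f : Nat) → Nat) o (λ (g : Nat) → λ (x : Nat) → succ x) u) 0 1))
  ~> refl (Nat → Nat) (λ (τ : Nat) → (λ (ω : Nat) → λ (u : Nat) → elimNat (λ (o : Nat) → Nat) u (λ (f : Nat) → λ (g : Nat) → succ g) ω) 0 1)
  ~> refl (Nat → Nat) (λ (τ : Nat) → (λ (ω : Nat) → elimNat (λ (u : Nat) → Nat) ω (λ (o : Nat) → λ (f : Nat) → succ f) 0) 1)
  ~> refl (Nat → Nat) (λ (τ : Nat) → elimNat (λ (ω : Nat) → Nat) 1 (λ (u : Nat) → λ (o : Nat) → succ o) 0)
  ~> refl (Nat → Nat) (λ (τ : Nat) → 1)
inferred type:
  Eq (Nat → Nat) (λ (τ : Nat) → 1) (λ (ω : Nat) → 1)


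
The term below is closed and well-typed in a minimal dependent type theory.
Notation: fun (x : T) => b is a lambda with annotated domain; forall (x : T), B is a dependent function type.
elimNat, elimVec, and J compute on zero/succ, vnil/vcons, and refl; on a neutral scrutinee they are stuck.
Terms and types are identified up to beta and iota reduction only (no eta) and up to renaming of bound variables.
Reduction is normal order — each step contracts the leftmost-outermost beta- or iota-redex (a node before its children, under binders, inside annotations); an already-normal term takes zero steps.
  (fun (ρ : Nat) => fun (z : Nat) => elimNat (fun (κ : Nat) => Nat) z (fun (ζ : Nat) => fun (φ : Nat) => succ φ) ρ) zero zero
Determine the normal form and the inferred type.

normal form:
  zero
the term's type:
  Nat
observation: the term reaches its normal form after 3 normal-order steps.


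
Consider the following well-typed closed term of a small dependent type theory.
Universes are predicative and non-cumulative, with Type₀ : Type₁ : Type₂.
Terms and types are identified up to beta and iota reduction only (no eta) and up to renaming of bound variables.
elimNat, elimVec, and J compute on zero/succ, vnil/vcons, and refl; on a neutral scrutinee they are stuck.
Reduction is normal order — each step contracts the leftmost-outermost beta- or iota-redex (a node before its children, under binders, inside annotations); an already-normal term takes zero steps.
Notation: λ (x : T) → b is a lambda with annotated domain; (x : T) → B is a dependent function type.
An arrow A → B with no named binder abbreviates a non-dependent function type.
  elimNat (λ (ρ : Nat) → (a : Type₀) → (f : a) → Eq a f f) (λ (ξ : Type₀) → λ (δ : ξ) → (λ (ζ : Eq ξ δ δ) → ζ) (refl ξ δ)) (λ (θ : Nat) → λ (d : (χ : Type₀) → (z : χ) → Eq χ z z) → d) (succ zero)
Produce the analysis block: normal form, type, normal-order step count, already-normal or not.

resulting normal form:
  λ (ρ : Type₀) → λ (a : ρ) → refl ρ a
the term's type:
  (ρ : Type₀) → (a : ρ) → Eq ρ a a
reduction steps (normal order): 5
already normal: no
first contracted redex: an elimNat iota-redex


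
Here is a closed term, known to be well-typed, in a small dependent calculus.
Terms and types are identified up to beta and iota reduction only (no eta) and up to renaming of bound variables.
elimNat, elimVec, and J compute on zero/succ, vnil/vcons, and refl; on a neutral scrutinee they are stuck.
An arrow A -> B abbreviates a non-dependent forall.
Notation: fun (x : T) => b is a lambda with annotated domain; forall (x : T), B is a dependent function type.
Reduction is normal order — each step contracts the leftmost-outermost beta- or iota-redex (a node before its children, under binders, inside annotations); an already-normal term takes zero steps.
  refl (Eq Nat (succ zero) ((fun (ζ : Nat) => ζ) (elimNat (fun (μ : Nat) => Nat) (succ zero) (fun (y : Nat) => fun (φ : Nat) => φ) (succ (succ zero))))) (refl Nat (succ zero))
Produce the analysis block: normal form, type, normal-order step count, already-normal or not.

resulting normal form:
  refl (Eq Nat (succ zero) (succ zero)) (refl Nat (succ zero))
inferred type:
  Eq (Eq Nat (succ zero) (succ zero)) (refl Nat (succ zero)) (refl Nat (succ zero))
normal-order step count: 8
term was already normal: no
first contracted redex: a beta-redex


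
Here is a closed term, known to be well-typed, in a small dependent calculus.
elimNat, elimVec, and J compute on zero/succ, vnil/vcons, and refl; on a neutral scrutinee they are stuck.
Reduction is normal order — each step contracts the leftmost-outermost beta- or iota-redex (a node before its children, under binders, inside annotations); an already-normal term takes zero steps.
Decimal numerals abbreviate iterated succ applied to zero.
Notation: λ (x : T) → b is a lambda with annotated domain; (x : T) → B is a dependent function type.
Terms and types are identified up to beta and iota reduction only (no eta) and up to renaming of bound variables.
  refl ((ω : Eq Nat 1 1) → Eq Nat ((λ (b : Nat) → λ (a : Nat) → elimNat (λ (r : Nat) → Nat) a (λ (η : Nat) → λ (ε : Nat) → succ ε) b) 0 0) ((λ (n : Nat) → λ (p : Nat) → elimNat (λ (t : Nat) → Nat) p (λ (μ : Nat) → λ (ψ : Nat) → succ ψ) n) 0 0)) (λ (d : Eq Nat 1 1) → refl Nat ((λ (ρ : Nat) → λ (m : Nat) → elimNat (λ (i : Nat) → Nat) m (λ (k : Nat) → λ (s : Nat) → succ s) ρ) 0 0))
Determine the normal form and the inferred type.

resulting normal form:
  refl ((ω : Eq Nat 1 1) → Eq Nat 0 0) (λ (b : Eq Nat 1 1) → refl Nat 0)
the term's type:
  Eq ((ω : Eq Nat 1 1) → Eq Nat 0 0) (λ (b : Eq Nat 1 1) → refl Nat 0) (λ (a : Eq Nat 1 1) → refl Nat 0)
observation: normalization takes exactly 9 steps under the normal-order strategy.


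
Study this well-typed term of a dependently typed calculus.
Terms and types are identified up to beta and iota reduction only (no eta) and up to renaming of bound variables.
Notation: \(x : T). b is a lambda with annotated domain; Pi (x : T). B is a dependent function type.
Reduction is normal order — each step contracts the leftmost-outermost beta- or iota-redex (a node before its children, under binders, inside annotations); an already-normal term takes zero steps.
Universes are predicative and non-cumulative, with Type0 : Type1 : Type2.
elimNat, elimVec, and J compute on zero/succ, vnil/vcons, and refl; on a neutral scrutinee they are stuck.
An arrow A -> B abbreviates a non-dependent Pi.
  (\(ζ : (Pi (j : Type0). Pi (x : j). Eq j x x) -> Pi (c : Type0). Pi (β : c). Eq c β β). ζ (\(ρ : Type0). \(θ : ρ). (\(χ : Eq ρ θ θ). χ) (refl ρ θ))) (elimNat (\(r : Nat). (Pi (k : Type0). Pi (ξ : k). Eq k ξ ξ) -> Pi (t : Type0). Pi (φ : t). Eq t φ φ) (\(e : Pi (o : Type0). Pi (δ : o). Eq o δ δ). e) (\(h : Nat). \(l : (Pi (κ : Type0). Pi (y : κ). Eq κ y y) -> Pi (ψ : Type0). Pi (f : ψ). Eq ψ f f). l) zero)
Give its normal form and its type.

resulting normal form:
  \(ζ : Type0). \(j : ζ). refl ζ j
inferred type:
  Pi (ζ : Type0). Pi (j : ζ). Eq ζ j j
observation: the leftmost-outermost redex is a beta-redex, and normalization takes 4 steps.


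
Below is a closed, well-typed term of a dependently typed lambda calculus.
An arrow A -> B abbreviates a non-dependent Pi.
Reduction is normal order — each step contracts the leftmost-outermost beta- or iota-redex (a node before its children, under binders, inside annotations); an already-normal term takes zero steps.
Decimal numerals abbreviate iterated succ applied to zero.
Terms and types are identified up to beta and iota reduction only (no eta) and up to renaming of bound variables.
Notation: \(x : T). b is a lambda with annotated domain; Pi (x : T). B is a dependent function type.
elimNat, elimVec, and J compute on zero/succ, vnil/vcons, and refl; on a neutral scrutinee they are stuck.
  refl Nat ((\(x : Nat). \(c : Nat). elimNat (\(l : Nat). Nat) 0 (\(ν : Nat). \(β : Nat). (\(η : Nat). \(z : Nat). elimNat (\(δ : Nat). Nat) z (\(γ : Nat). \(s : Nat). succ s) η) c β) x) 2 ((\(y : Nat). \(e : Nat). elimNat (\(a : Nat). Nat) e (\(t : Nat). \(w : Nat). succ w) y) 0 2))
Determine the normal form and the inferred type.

resulting normal form:
  refl Nat 4
inferred type:
  Eq Nat 4 4
observation: the term reaches its normal form after 33 normal-order steps.


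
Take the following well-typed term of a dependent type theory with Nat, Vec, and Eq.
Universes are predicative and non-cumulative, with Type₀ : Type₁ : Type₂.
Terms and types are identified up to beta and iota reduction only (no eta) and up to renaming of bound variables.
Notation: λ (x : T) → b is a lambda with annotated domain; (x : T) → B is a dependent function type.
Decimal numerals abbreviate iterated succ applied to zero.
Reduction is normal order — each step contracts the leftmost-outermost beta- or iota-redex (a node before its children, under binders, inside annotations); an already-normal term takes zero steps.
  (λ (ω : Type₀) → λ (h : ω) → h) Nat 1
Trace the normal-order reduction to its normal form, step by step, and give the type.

normal-order reduction sequence:
  (λ (ω : Type₀) → λ (h : ω) → h) Nat 1
  ~> (λ (ω : Nat) → ω) 1
  ~> 1
inferred type:
  Nat


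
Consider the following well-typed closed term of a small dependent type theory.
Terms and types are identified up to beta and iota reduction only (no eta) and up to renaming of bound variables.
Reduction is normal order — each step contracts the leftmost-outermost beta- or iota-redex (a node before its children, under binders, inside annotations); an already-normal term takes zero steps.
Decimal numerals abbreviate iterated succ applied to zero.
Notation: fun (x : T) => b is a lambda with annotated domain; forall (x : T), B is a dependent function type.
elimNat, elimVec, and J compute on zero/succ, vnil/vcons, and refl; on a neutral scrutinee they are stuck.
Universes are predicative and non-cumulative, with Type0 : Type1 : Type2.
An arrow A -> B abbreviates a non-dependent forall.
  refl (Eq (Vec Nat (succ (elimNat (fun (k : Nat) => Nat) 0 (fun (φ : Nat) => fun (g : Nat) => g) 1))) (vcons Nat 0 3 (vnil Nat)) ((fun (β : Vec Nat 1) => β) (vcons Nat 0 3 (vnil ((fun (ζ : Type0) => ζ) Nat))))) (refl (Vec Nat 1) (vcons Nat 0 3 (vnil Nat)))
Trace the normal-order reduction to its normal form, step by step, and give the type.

normal-order reduction:
  refl (Eq (Vec Nat (succ (elimNat (fun (k : Nat) => Nat) 0 (fun (φ : Nat) => fun (g : Nat) => g) 1))) (vcons Nat 0 3 (vnil Nat)) ((fun (β : Vec Nat 1) => β) (vcons Nat 0 3 (vnil ((fun (ζ : Type0) => ζ) Nat))))) (refl (Vec Nat 1) (vcons Nat 0 3 (vnil Nat)))
  ~> refl (Eq (Vec Nat (succ ((fun (k : Nat) => fun (φ : Nat) => φ) 0 (elimNat (fun (g : Nat) => Nat) 0 (fun (β : Nat) => fun (ζ : Nat) => ζ) 0)))) (vcons Nat 0 3 (vnil Nat)) ((fun (θ : Vec Nat 1) => θ) (vcons Nat 0 3 (vnil ((fun (ξ : Type0) => ξ) Nat))))) (refl (Vec Nat 1) (vcons Nat 0 3 (vnil Nat)))
  ~> refl (Eq (Vec Nat (succ ((fun (k : Nat) => k) (elimNat (fun (φ : Nat) => Nat) 0 (fun (g : Nat) => fun (β : Nat) => β) 0)))) (vcons Nat 0 3 (vnil Nat)) ((fun (ζ : Vec Nat 1) => ζ) (vcons Nat 0 3 (vnil ((fun (θ : Type0) => θ) Nat))))) (refl (Vec Nat 1) (vcons Nat 0 3 (vnil Nat)))
  ~> refl (Eq (Vec Nat (succ (elimNat (fun (k : Nat) => Nat) 0 (fun (φ : Nat) => fun (g : Nat) => g) 0))) (vcons Nat 0 3 (vnil Nat)) ((fun (β : Vec Nat 1) => β) (vcons Nat 0 3 (vnil ((fun (ζ : Type0) => ζ) Nat))))) (refl (Vec Nat 1) (vcons Nat 0 3 (vnil Nat)))
  ~> refl (Eq (Vec Nat 1) (vcons Nat 0 3 (vnil Nat)) ((fun (k : Vec Nat 1) => k) (vcons Nat 0 3 (vnil ((fun (φ : Type0) => φ) Nat))))) (refl (Vec Nat 1) (vcons Nat 0 3 (vnil Nat)))
  ~> refl (Eq (Vec Nat 1) (vcons Nat 0 3 (vnil Nat)) (vcons Nat 0 3 (vnil ((fun (k : Type0) => k) Nat)))) (refl (Vec Nat 1) (vcons Nat 0 3 (vnil Nat)))
  ~> refl (Eq (Vec Nat 1) (vcons Nat 0 3 (vnil Nat)) (vcons Nat 0 3 (vnil Nat))) (refl (Vec Nat 1) (vcons Nat 0 3 (vnil Nat)))
type:
  Eq (Eq (Vec Nat 1) (vcons Nat 0 3 (vnil Nat)) (vcons Nat 0 3 (vnil Nat))) (refl (Vec Nat 1) (vcons Nat 0 3 (vnil Nat))) (refl (Vec Nat 1) (vcons Nat 0 3 (vnil Nat)))


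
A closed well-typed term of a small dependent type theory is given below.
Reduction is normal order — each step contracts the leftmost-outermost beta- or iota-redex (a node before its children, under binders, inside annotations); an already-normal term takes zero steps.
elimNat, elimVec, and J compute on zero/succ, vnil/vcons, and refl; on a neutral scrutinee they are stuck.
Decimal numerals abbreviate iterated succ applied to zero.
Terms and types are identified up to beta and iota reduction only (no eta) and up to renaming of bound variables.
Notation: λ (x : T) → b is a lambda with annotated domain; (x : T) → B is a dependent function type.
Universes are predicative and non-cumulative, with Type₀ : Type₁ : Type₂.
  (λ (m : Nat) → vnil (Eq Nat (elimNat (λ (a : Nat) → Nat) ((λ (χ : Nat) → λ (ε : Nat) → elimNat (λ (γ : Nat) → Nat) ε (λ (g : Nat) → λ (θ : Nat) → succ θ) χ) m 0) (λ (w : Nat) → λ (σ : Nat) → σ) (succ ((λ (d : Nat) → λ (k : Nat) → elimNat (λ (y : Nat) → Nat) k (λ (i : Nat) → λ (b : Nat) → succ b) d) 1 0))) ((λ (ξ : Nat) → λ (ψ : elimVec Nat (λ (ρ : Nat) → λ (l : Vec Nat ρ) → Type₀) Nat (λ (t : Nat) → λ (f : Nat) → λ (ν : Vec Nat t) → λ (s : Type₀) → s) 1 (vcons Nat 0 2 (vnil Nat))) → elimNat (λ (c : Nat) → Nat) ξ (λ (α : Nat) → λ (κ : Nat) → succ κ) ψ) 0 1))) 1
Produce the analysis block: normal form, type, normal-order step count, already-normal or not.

resulting normal form:
  vnil (Eq Nat 1 1)
the term's type:
  Vec (Eq Nat 1 1) 0
normal-order step count: 26
term was already normal: no
first redex: a beta-redex


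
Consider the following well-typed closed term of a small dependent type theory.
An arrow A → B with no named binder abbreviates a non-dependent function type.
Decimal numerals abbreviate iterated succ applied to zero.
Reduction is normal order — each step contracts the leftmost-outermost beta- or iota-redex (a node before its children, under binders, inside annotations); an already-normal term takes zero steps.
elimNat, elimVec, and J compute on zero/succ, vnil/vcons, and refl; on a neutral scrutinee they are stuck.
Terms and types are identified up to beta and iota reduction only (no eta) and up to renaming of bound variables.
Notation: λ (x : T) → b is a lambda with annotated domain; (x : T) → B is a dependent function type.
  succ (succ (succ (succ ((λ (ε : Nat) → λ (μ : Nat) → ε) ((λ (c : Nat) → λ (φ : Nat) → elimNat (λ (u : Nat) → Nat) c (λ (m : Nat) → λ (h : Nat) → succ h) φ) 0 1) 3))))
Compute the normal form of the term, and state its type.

normal form:
  5
the term's type:
  Nat


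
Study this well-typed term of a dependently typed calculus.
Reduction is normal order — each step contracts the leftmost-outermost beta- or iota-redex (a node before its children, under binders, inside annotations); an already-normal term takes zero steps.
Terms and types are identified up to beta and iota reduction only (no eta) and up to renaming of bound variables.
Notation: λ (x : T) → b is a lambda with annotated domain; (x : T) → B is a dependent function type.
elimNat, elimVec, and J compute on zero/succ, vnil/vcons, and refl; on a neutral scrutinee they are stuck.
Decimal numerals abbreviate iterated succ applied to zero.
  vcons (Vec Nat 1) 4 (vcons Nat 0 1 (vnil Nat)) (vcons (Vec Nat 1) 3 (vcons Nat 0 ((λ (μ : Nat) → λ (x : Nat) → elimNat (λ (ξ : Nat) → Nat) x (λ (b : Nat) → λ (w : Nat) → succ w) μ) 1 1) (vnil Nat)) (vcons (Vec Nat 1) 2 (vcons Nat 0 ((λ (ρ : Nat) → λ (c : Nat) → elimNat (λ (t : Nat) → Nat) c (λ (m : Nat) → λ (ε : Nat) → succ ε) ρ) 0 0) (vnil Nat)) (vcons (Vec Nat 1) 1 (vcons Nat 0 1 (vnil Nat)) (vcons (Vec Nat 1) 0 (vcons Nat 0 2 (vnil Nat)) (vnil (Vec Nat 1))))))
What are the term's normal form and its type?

resulting normal form:
  vcons (Vec Nat 1) 4 (vcons Nat 0 1 (vnil Nat)) (vcons (Vec Nat 1) 3 (vcons Nat 0 2 (vnil Nat)) (vcons (Vec Nat 1) 2 (vcons Nat 0 0 (vnil Nat)) (vcons (Vec Nat 1) 1 (vcons Nat 0 1 (vnil Nat)) (vcons (Vec Nat 1) 0 (vcons Nat 0 2 (vnil Nat)) (vnil (Vec Nat 1))))))
the term's type:
  Vec (Vec Nat 1) 5
observation: 9 normal-order steps separate the term from its normal form.
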